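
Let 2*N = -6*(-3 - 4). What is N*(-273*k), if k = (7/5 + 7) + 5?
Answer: -384111/5 ≈ -76822.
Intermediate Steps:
N = 21 (N = (-6*(-3 - 4))/2 = (-6*(-7))/2 = (½)*42 = 21)
k = 67/5 (k = (7*(⅕) + 7) + 5 = (7/5 + 7) + 5 = 42/5 + 5 = 67/5 ≈ 13.400)
N*(-273*k) = 21*(-273*67/5) = 21*(-18291/5) = -384111/5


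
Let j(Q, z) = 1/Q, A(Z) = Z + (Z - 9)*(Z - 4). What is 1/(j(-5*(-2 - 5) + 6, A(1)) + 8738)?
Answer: 41/358259 ≈ 0.00011444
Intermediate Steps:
A(Z) = Z + (-9 + Z)*(-4 + Z)
1/(j(-5*(-2 - 5) + 6, A(1)) + 8738) = 1/(1/(-5*(-2 - 5) + 6) + 8738) = 1/(1/(-5*(-7) + 6) + 8738) = 1/(1/(35 + 6) + 8738) = 1/(1/41 + 8738) = 1/(358259/41) = 41/358259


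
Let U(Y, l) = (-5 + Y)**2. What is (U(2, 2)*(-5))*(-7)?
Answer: 315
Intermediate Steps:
(U(2, 2)*(-5))*(-7) = ((-5 + 2)**2*(-5))*(-7) = ((-3)**2*(-5))*(-7) = (9*(-5))*(-7) = -45*(-7) = 315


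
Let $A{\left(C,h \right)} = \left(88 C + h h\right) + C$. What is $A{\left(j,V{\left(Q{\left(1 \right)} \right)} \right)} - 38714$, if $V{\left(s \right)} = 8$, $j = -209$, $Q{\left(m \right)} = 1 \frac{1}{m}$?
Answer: $-57251$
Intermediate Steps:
$Q{\left(m \right)} = \frac{1}{m}$
$A{\left(C,h \right)} = h^{2} + 89 C$ ($A{\left(C,h \right)} = \left(88 C + h^{2}\right) + C = \left(h^{2} + 88 C\right) + C = h^{2} + 89 C$)
$A{\left(j,V{\left(Q{\left(1 \right)} \right)} \right)} - 38714 = \left(8^{2} + 89 \left(-209\right)\right) - 38714 = \left(64 - 18601\right) - 38714 = -18537 - 38714 = -57251$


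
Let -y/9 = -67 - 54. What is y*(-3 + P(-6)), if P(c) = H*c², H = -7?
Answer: -277695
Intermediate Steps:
P(c) = -7*c²
y = 1089 (y = -9*(-67 - 54) = -9*(-121) = 1089)
y*(-3 + P(-6)) = 1089*(-3 - 7*(-6)²) = 1089*(-3 - 7*36) = 1089*(-3 - 252) = 1089*(-255) = -277695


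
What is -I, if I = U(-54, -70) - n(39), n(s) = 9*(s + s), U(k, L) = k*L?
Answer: -3078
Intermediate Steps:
U(k, L) = L*k
n(s) = 18*s (n(s) = 9*(2*s) = 18*s)
I = 3078 (I = -70*(-54) - 18*39 = 3780 - 1*702 = 3780 - 702 = 3078)
-I = -1*3078 = -3078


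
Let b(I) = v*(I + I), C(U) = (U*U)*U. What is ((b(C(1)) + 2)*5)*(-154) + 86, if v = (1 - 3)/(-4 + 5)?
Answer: 1626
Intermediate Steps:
C(U) = U**3 (C(U) = U**2*U = U**3)
v = -2 (v = -2/1 = -2*1 = -2)
b(I) = -4*I (b(I) = -2*(I + I) = -4*I)
((b(C(1)) + 2)*5)*(-154) + 86 = ((-4*1**3 + 2)*5)*(-154) + 86 = ((-4*1 + 2)*5)*(-154) + 86 = ((-4 + 2)*5)*(-154) + 86 = -2*5*(-154) + 86 = -10*(-154) + 86 = 1540 + 86 = 1626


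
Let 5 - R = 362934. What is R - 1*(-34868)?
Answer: -328061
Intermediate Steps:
R = -362929 (R = 5 - 1*362934 = 5 - 362934 = -362929)
R - 1*(-34868) = -362929 - 1*(-34868) = -362929 + 34868 = -328061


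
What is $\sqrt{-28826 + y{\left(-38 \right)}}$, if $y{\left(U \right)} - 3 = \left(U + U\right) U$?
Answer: $i \sqrt{25935} \approx 161.04 i$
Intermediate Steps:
$y{\left(U \right)} = 3 + 2 U^{2}$ ($y{\left(U \right)} = 3 + \left(U + U\right) U = 3 + 2 U U = 3 + 2 U^{2}$)
$\sqrt{-28826 + y{\left(-38 \right)}} = \sqrt{-28826 + \left(3 + 2 \left(-38\right)^{2}\right)} = \sqrt{-28826 + \left(3 + 2 \cdot 1444\right)} = \sqrt{-28826 + \left(3 + 2888\right)} = \sqrt{-28826 + 2891} = \sqrt{-25935} = i \sqrt{25935}$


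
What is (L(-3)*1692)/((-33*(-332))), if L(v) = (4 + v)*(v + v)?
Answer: -846/913 ≈ -0.92662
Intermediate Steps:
L(v) = 2*v*(4 + v) (L(v) = (4 + v)*(2*v) = 2*v*(4 + v))
(L(-3)*1692)/((-33*(-332))) = ((2*(-3)*(4 - 3))*1692)/((-33*(-332))) = ((2*(-3)*1)*1692)/10956 = -6*1692*(1/10956) = -10152*1/10956 = -846/913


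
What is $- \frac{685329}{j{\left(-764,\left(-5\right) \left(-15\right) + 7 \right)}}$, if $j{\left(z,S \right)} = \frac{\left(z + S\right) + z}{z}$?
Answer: $- \frac{87265226}{241} \approx -3.621 \cdot 10^{5}$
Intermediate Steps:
$j{\left(z,S \right)} = \frac{S + 2 z}{z}$ ($j{\left(z,S \right)} = \frac{\left(S + z\right) + z}{z} = \frac{S + 2 z}{z}$)
$- \frac{685329}{j{\left(-764,\left(-5\right) \left(-15\right) + 7 \right)}} = - \frac{685329}{2 + \frac{\left(-5\right) \left(-15\right) + 7}{-764}} = - \frac{685329}{2 + \left(75 + 7\right) \left(- \frac{1}{764}\right)} = - \frac{685329}{2 + 82 \left(- \frac{1}{764}\right)} = - \frac{685329}{2 - \frac{41}{382}} = - \frac{685329}{\frac{723}{382}} = \left(-685329\right) \frac{382}{723} = - \frac{87265226}{241}$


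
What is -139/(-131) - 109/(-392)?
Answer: 68767/51352 ≈ 1.3391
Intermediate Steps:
-139/(-131) - 109/(-392) = -139*(-1/131) - 109*(-1/392) = 139/131 + 109/392 = 68767/51352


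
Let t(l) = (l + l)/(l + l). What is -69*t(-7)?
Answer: -69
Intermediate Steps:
t(l) = 1 (t(l) = (2*l)/((2*l)) = (2*l)*(1/(2*l)) = 1)
-69*t(-7) = -69*1 = -69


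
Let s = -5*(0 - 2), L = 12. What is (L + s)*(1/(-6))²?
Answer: 11/18 ≈ 0.61111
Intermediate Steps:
s = 10 (s = -5*(-2) = 10)
(L + s)*(1/(-6))² = (12 + 10)*(1/(-6))² = 22*(-⅙)² = 22*(1/36) = 11/18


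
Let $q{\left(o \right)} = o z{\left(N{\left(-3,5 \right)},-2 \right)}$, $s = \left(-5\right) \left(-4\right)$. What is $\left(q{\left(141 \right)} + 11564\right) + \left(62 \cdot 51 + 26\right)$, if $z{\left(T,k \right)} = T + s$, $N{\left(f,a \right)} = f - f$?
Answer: $17572$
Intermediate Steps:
$s = 20$
$N{\left(f,a \right)} = 0$
$z{\left(T,k \right)} = 20 + T$ ($z{\left(T,k \right)} = T + 20 = 20 + T$)
$q{\left(o \right)} = 20 o$ ($q{\left(o \right)} = o \left(20 + 0\right) = o 20 = 20 o$)
$\left(q{\left(141 \right)} + 11564\right) + \left(62 \cdot 51 + 26\right) = \left(20 \cdot 141 + 11564\right) + \left(62 \cdot 51 + 26\right) = \left(2820 + 11564\right) + \left(3162 + 26\right) = 14384 + 3188 = 17572$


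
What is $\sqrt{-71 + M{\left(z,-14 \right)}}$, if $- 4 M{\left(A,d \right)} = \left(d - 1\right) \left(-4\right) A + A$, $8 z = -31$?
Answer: $\frac{i \sqrt{762}}{8} \approx 3.4505 i$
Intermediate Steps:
$z = - \frac{31}{8}$ ($z = \frac{1}{8} \left(-31\right) = - \frac{31}{8} \approx -3.875$)
$M{\left(A,d \right)} = - \frac{A}{4} - \frac{A \left(4 - 4 d\right)}{4}$ ($M{\left(A,d \right)} = - \frac{\left(d - 1\right) \left(-4\right) A + A}{4} = - \frac{\left(-1 + d\right) \left(-4\right) A + A}{4} = - \frac{\left(4 - 4 d\right) A + A}{4} = - \frac{A \left(4 - 4 d\right) + A}{4} = - \frac{A + A \left(4 - 4 d\right)}{4} = - \frac{A}{4} - \frac{A \left(4 - 4 d\right)}{4}$)
$\sqrt{-71 + M{\left(z,-14 \right)}} = \sqrt{-71 + \frac{1}{4} \left(- \frac{31}{8}\right) \left(-5 + 4 \left(-14\right)\right)} = \sqrt{-71 + \frac{1}{4} \left(- \frac{31}{8}\right) \left(-5 - 56\right)} = \sqrt{-71 + \frac{1}{4} \left(- \frac{31}{8}\right) \left(-61\right)} = \sqrt{-71 + \frac{1891}{32}} = \sqrt{- \frac{381}{32}} = \frac{i \sqrt{762}}{8}$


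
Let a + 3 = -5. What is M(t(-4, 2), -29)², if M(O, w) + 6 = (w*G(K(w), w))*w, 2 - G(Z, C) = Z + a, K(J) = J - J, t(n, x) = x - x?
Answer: 70627216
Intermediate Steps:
t(n, x) = 0
a = -8 (a = -3 - 5 = -8)
K(J) = 0
G(Z, C) = 10 - Z (G(Z, C) = 2 - (Z - 8) = 2 - (-8 + Z) = 2 + (8 - Z) = 10 - Z)
M(O, w) = -6 + 10*w² (M(O, w) = -6 + (w*(10 - 1*0))*w = -6 + (w*(10 + 0))*w = -6 + (w*10)*w = -6 + (10*w)*w = -6 + 10*w²)
M(t(-4, 2), -29)² = (-6 + 10*(-29)²)² = (-6 + 10*841)² = (-6 + 8410)² = 8404² = 70627216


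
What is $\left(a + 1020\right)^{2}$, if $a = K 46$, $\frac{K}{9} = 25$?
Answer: $129276900$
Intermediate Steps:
$K = 225$ ($K = 9 \cdot 25 = 225$)
$a = 10350$ ($a = 225 \cdot 46 = 10350$)
$\left(a + 1020\right)^{2} = \left(10350 + 1020\right)^{2} = 11370^{2} = 129276900$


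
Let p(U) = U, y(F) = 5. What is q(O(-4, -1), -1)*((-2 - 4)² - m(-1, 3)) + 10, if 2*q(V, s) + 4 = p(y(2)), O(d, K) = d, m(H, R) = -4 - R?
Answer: 63/2 ≈ 31.500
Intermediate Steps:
q(V, s) = ½ (q(V, s) = -2 + (½)*5 = -2 + 5/2 = ½)
q(O(-4, -1), -1)*((-2 - 4)² - m(-1, 3)) + 10 = ((-2 - 4)² - (-4 - 1*3))/2 + 10 = ((-6)² - (-4 - 3))/2 + 10 = (36 - 1*(-7))/2 + 10 = (36 + 7)/2 + 10 = (½)*43 + 10 = 43/2 + 10 = 63/2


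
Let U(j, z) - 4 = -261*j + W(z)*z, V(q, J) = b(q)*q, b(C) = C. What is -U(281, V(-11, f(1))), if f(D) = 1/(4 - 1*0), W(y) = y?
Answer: 58696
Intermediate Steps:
f(D) = ¼ (f(D) = 1/(4 + 0) = 1/4 = ¼)
V(q, J) = q² (V(q, J) = q*q = q²)
U(j, z) = 4 + z² - 261*j (U(j, z) = 4 + (-261*j + z*z) = 4 + (-261*j + z²) = 4 + (z² - 261*j) = 4 + z² - 261*j)
-U(281, V(-11, f(1))) = -(4 + ((-11)²)² - 261*281) = -(4 + 121² - 73341) = -(4 + 14641 - 73341) = -1*(-58696) = 58696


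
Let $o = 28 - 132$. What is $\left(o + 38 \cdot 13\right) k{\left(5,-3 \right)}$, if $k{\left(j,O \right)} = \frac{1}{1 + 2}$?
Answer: $130$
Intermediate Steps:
$k{\left(j,O \right)} = \frac{1}{3}$
$o = -104$
$\left(o + 38 \cdot 13\right) k{\left(5,-3 \right)} = \left(-104 + 38 \cdot 13\right) \frac{1}{3} = \left(-104 + 494\right) \frac{1}{3} = 390 \cdot \frac{1}{3} = 130$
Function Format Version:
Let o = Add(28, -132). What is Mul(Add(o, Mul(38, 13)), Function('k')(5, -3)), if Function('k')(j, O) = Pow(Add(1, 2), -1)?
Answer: 130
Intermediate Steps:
Function('k')(j, O) = Rational(1, 3) (Function('k')(j, O) = Pow(3, -1) = Rational(1, 3))
o = -104
Mul(Add(o, Mul(38, 13)), Function('k')(5, -3)) = Mul(Add(-104, Mul(38, 13)), Rational(1, 3)) = Mul(Add(-104, 494), Rational(1, 3)) = Mul(390, Rational(1, 3)) = 130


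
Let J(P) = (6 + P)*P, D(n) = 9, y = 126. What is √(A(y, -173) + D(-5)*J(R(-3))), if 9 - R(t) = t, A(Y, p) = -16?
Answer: 2*√482 ≈ 43.909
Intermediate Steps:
R(t) = 9 - t
J(P) = P*(6 + P)
√(A(y, -173) + D(-5)*J(R(-3))) = √(-16 + 9*((9 - 1*(-3))*(6 + (9 - 1*(-3))))) = √(-16 + 9*((9 + 3)*(6 + (9 + 3)))) = √(-16 + 9*(12*(6 + 12))) = √(-16 + 9*(12*18)) = √(-16 + 9*216) = √(-16 + 1944) = √1928 = 2*√482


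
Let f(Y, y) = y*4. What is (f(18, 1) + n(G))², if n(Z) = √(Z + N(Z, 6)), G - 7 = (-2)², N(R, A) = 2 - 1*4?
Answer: 49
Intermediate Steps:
N(R, A) = -2 (N(R, A) = 2 - 4 = -2)
f(Y, y) = 4*y
G = 11 (G = 7 + (-2)² = 7 + 4 = 11)
n(Z) = √(-2 + Z) (n(Z) = √(Z - 2) = √(-2 + Z))
(f(18, 1) + n(G))² = (4*1 + √(-2 + 11))² = (4 + √9)² = (4 + 3)² = 7² = 49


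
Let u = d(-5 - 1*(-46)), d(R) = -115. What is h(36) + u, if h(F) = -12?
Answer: -127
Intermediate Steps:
u = -115
h(36) + u = -12 - 115 = -127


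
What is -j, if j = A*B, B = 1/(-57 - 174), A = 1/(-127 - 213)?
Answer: -1/78540 ≈ -1.2732e-5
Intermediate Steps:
A = -1/340 (A = 1/(-340) = -1/340 ≈ -0.0029412)
B = -1/231 (B = 1/(-231) = -1/231 ≈ -0.0043290)
j = 1/78540 (j = -1/340*(-1/231) = 1/78540 ≈ 1.2732e-5)
-j = -1*1/78540 = -1/78540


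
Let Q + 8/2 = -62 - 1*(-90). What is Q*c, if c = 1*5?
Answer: 120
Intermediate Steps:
c = 5
Q = 24 (Q = -4 + (-62 - 1*(-90)) = -4 + (-62 + 90) = -4 + 28 = 24)
Q*c = 24*5 = 120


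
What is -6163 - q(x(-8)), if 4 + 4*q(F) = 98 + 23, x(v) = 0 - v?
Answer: -24769/4 ≈ -6192.3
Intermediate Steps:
x(v) = -v
q(F) = 117/4 (q(F) = -1 + (98 + 23)/4 = -1 + (1/4)*121 = -1 + 121/4 = 117/4)
-6163 - q(x(-8)) = -6163 - 1*117/4 = -6163 - 117/4 = -24769/4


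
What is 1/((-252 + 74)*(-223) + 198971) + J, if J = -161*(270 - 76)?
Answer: -7454462609/238665 ≈ -31234.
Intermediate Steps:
J = -31234 (J = -161*194 = -31234)
1/((-252 + 74)*(-223) + 198971) + J = 1/((-252 + 74)*(-223) + 198971) - 31234 = 1/(-178*(-223) + 198971) - 31234 = 1/(39694 + 198971) - 31234 = 1/238665 - 31234 = -7454462609/238665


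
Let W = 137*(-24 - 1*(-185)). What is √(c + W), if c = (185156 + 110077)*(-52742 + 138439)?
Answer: √25300604458 ≈ 1.5906e+5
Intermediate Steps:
c = 25300582401 (c = 295233*85697 = 25300582401)
W = 22057 (W = 137*(-24 + 185) = 137*161 = 22057)
√(c + W) = √(25300582401 + 22057) = √25300604458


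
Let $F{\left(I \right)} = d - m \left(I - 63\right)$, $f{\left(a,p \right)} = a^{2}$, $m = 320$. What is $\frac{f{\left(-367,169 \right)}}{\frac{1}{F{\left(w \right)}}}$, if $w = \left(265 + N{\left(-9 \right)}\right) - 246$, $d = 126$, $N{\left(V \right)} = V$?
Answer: $2301296254$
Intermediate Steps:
$w = 10$ ($w = \left(265 - 9\right) - 246 = 256 - 246 = 10$)
$F{\left(I \right)} = 20286 - 320 I$ ($F{\left(I \right)} = 126 - 320 \left(I - 63\right) = 126 - 320 \left(-63 + I\right) = 126 - \left(-20160 + 320 I\right) = 20286 - 320 I$)
$\frac{f{\left(-367,169 \right)}}{\frac{1}{F{\left(w \right)}}} = \frac{\left(-367\right)^{2}}{\frac{1}{20286 - 3200}} = \frac{134689}{\frac{1}{20286 - 3200}} = \frac{134689}{\frac{1}{17086}} = 134689 \frac{1}{\frac{1}{17086}} = 134689 \cdot 17086 = 2301296254$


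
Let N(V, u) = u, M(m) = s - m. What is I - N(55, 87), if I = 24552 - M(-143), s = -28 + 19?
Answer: 24331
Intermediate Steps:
s = -9
M(m) = -9 - m
I = 24418 (I = 24552 - (-9 - 1*(-143)) = 24552 - (-9 + 143) = 24552 - 1*134 = 24552 - 134 = 24418)
I - N(55, 87) = 24418 - 1*87 = 24418 - 87 = 24331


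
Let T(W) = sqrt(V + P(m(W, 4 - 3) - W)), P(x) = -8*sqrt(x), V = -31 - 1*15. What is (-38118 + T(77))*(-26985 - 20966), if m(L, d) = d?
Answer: 1827796218 - 47951*sqrt(-46 - 16*I*sqrt(19)) ≈ 1.8276e+9 + 3.8592e+5*I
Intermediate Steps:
V = -46 (V = -31 - 15 = -46)
T(W) = sqrt(-46 - 8*sqrt(1 - W)) (T(W) = sqrt(-46 - 8*sqrt((4 - 3) - W)) = sqrt(-46 - 8*sqrt(1 - W)))
(-38118 + T(77))*(-26985 - 20966) = (-38118 + sqrt(-46 - 8*sqrt(1 - 1*77)))*(-26985 - 20966) = (-38118 + sqrt(-46 - 8*sqrt(1 - 77)))*(-47951) = (-38118 + sqrt(-46 - 16*I*sqrt(19)))*(-47951) = 1827796218 - 47951*sqrt(-46 - 16*I*sqrt(19))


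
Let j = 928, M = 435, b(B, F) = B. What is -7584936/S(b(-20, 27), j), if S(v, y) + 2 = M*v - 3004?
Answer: 1264156/1951 ≈ 647.95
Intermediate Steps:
S(v, y) = -3006 + 435*v (S(v, y) = -2 + (435*v - 3004) = -2 + (-3004 + 435*v) = -3006 + 435*v)
-7584936/S(b(-20, 27), j) = -7584936/(-3006 + 435*(-20)) = -7584936/(-3006 - 8700) = -7584936/(-11706) = -7584936*(-1/11706) = 1264156/1951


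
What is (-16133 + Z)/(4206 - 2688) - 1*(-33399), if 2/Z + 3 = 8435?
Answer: 9290514895/278256 ≈ 33388.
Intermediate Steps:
Z = 1/4216 (Z = 2/(-3 + 8435) = 2/8432 = 2*(1/8432) = 1/4216 ≈ 0.00023719)
(-16133 + Z)/(4206 - 2688) - 1*(-33399) = (-16133 + 1/4216)/(4206 - 2688) - 1*(-33399) = -68016727/4216/1518 + 33399 = -68016727/4216*1/1518 + 33399 = -2957249/278256 + 33399 = 9290514895/278256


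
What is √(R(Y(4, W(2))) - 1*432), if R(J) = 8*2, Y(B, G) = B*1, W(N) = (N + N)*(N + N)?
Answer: 4*I*√26 ≈ 20.396*I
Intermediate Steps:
W(N) = 4*N² (W(N) = (2*N)*(2*N) = 4*N²)
Y(B, G) = B
R(J) = 16
√(R(Y(4, W(2))) - 1*432) = √(16 - 1*432) = √(16 - 432) = √(-416) = 4*I*√26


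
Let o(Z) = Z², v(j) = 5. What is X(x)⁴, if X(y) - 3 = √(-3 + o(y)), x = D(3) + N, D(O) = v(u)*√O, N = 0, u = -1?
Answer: 9153 + 5832*√2 ≈ 17401.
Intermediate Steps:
D(O) = 5*√O
x = 5*√3 (x = 5*√3 + 0 = 5*√3 ≈ 8.6602)
X(y) = 3 + √(-3 + y²)
X(x)⁴ = (3 + √(-3 + (5*√3)²))⁴ = (3 + √(-3 + 75))⁴ = (3 + √72)⁴ = (3 + 6*√2)⁴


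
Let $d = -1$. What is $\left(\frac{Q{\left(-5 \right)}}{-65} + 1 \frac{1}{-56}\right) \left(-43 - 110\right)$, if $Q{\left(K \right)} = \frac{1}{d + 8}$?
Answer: $\frac{11169}{3640} \approx 3.0684$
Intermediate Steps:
$Q{\left(K \right)} = \frac{1}{7}$ ($Q{\left(K \right)} = \frac{1}{-1 + 8} = \frac{1}{7}$)
$\left(\frac{Q{\left(-5 \right)}}{-65} + 1 \frac{1}{-56}\right) \left(-43 - 110\right) = \left(\frac{1}{7 \left(-65\right)} + 1 \frac{1}{-56}\right) \left(-43 - 110\right) = \left(\frac{1}{7} \left(- \frac{1}{65}\right) + 1 \left(- \frac{1}{56}\right)\right) \left(-153\right) = \left(- \frac{1}{455} - \frac{1}{56}\right) \left(-153\right) = \left(- \frac{73}{3640}\right) \left(-153\right) = \frac{11169}{3640}$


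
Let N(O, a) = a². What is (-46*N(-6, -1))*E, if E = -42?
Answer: 1932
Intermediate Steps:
(-46*N(-6, -1))*E = -46*(-1)²*(-42) = -46*1*(-42) = -46*(-42) = 1932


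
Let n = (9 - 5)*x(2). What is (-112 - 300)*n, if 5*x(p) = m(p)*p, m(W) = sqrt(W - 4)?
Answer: -3296*I*sqrt(2)/5 ≈ -932.25*I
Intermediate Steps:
m(W) = sqrt(-4 + W)
x(p) = p*sqrt(-4 + p)/5 (x(p) = (sqrt(-4 + p)*p)/5 = (p*sqrt(-4 + p))/5 = p*sqrt(-4 + p)/5)
n = 8*I*sqrt(2)/5 (n = (9 - 5)*((1/5)*2*sqrt(-4 + 2)) = 4*((1/5)*2*sqrt(-2)) = 4*((1/5)*2*(I*sqrt(2))) = 4*(2*I*sqrt(2)/5) = 8*I*sqrt(2)/5 ≈ 2.2627*I)
(-112 - 300)*n = (-112 - 300)*(8*I*sqrt(2)/5) = -3296*I*sqrt(2)/5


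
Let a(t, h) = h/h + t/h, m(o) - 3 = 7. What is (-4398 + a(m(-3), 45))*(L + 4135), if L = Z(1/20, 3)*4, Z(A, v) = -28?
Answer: -17688237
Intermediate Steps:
m(o) = 10 (m(o) = 3 + 7 = 10)
L = -112 (L = -28*4 = -112)
a(t, h) = 1 + t/h
(-4398 + a(m(-3), 45))*(L + 4135) = (-4398 + (45 + 10)/45)*(-112 + 4135) = (-4398 + (1/45)*55)*4023 = (-4398 + 11/9)*4023 = -39571/9*4023 = -17688237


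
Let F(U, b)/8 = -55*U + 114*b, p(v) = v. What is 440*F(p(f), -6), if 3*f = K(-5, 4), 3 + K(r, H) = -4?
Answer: -5867840/3 ≈ -1.9559e+6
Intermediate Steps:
K(r, H) = -7 (K(r, H) = -3 - 4 = -7)
f = -7/3 (f = (1/3)*(-7) = -7/3 ≈ -2.3333)
F(U, b) = -440*U + 912*b (F(U, b) = 8*(-55*U + 114*b) = -440*U + 912*b)
440*F(p(f), -6) = 440*(-440*(-7/3) + 912*(-6)) = 440*(3080/3 - 5472) = 440*(-13336/3) = -5867840/3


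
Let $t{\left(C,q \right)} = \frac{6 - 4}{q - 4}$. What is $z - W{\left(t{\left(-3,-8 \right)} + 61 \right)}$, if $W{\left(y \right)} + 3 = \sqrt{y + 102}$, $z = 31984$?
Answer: $31987 - \frac{\sqrt{5862}}{6} \approx 31974.0$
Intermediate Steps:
$t{\left(C,q \right)} = \frac{2}{-4 + q}$
$W{\left(y \right)} = -3 + \sqrt{102 + y}$ ($W{\left(y \right)} = -3 + \sqrt{y + 102} = -3 + \sqrt{102 + y}$)
$z - W{\left(t{\left(-3,-8 \right)} + 61 \right)} = 31984 - \left(-3 + \sqrt{102 + \left(\frac{2}{-4 - 8} + 61\right)}\right) = 31984 - \left(-3 + \sqrt{102 + \left(\frac{2}{-12} + 61\right)}\right) = 31984 - \left(-3 + \sqrt{102 + \left(2 \left(- \frac{1}{12}\right) + 61\right)}\right) = 31984 - \left(-3 + \sqrt{102 + \left(- \frac{1}{6} + 61\right)}\right) = 31984 - \left(-3 + \sqrt{102 + \frac{365}{6}}\right) = 31984 - \left(-3 + \sqrt{\frac{977}{6}}\right) = 31984 - \left(-3 + \frac{\sqrt{5862}}{6}\right) = 31984 + \left(3 - \frac{\sqrt{5862}}{6}\right) = 31987 - \frac{\sqrt{5862}}{6}$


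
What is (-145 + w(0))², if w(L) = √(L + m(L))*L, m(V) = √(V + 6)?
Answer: 21025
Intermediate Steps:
m(V) = √(6 + V)
w(L) = L*√(L + √(6 + L)) (w(L) = √(L + √(6 + L))*L = L*√(L + √(6 + L)))
(-145 + w(0))² = (-145 + 0*√(0 + √(6 + 0)))² = (-145 + 0*√(0 + √6))² = (-145 + 0*√(√6))² = (-145 + 0*6^(¼))² = (-145 + 0)² = (-145)² = 21025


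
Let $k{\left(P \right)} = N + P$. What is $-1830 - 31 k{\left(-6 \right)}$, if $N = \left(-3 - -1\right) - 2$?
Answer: $-1520$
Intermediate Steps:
$N = -4$ ($N = \left(-3 + 1\right) - 2 = -2 - 2 = -4$)
$k{\left(P \right)} = -4 + P$
$-1830 - 31 k{\left(-6 \right)} = -1830 - 31 \left(-4 - 6\right) = -1830 - -310 = -1830 + 310 = -1520$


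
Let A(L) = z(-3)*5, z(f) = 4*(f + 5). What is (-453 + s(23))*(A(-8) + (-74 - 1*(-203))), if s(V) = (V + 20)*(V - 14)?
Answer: -11154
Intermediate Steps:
z(f) = 20 + 4*f (z(f) = 4*(5 + f) = 20 + 4*f)
s(V) = (-14 + V)*(20 + V) (s(V) = (20 + V)*(-14 + V) = (-14 + V)*(20 + V))
A(L) = 40 (A(L) = (20 + 4*(-3))*5 = (20 - 12)*5 = 8*5 = 40)
(-453 + s(23))*(A(-8) + (-74 - 1*(-203))) = (-453 + (-280 + 23² + 6*23))*(40 + (-74 - 1*(-203))) = (-453 + (-280 + 529 + 138))*(40 + (-74 + 203)) = (-453 + 387)*(40 + 129) = -66*169 = -11154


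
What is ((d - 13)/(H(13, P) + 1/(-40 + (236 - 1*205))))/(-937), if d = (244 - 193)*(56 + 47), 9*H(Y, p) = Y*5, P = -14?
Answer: -5895/7496 ≈ -0.78642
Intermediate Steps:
H(Y, p) = 5*Y/9 (H(Y, p) = (Y*5)/9 = (5*Y)/9 = 5*Y/9)
d = 5253 (d = 51*103 = 5253)
((d - 13)/(H(13, P) + 1/(-40 + (236 - 1*205))))/(-937) = ((5253 - 13)/((5/9)*13 + 1/(-40 + (236 - 1*205))))/(-937) = (5240/(65/9 + 1/(-40 + (236 - 205))))*(-1/937) = (5240/(65/9 + 1/(-40 + 31)))*(-1/937) = (5240/(65/9 + 1/(-9)))*(-1/937) = (5240/(65/9 - ⅑))*(-1/937) = (5240/(64/9))*(-1/937) = (5240*(9/64))*(-1/937) = (5895/8)*(-1/937) = -5895/7496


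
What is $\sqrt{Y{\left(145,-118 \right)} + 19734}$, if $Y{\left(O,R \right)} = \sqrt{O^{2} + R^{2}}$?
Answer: $\sqrt{19734 + \sqrt{34949}} \approx 141.14$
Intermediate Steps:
$\sqrt{Y{\left(145,-118 \right)} + 19734} = \sqrt{\sqrt{145^{2} + \left(-118\right)^{2}} + 19734} = \sqrt{\sqrt{21025 + 13924} + 19734} = \sqrt{\sqrt{34949} + 19734} = \sqrt{19734 + \sqrt{34949}}$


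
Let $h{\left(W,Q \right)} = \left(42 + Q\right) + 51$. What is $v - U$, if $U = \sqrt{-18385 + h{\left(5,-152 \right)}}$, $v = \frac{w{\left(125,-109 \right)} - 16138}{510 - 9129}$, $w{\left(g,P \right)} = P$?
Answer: $\frac{16247}{8619} - 2 i \sqrt{4611} \approx 1.885 - 135.81 i$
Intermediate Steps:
$h{\left(W,Q \right)} = 93 + Q$
$v = \frac{16247}{8619}$ ($v = \frac{-109 - 16138}{510 - 9129} = - \frac{16247}{-8619} = \left(-16247\right) \left(- \frac{1}{8619}\right) = \frac{16247}{8619} \approx 1.885$)
$U = 2 i \sqrt{4611}$ ($U = \sqrt{-18385 + \left(93 - 152\right)} = \sqrt{-18385 - 59} = \sqrt{-18444} = 2 i \sqrt{4611} \approx 135.81 i$)
$v - U = \frac{16247}{8619} - 2 i \sqrt{4611}$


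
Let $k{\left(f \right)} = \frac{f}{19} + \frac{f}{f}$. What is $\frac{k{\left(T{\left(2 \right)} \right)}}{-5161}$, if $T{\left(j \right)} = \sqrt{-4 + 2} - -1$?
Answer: $- \frac{20}{98059} - \frac{i \sqrt{2}}{98059} \approx -0.00020396 - 1.4422 \cdot 10^{-5} i$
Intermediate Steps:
$T{\left(j \right)} = 1 + i \sqrt{2}$ ($T{\left(j \right)} = \sqrt{-2} + 1 = i \sqrt{2} + 1 = 1 + i \sqrt{2}$)
$k{\left(f \right)} = 1 + \frac{f}{19}$ ($k{\left(f \right)} = f \frac{1}{19} + 1 = \frac{f}{19} + 1 = 1 + \frac{f}{19}$)
$\frac{k{\left(T{\left(2 \right)} \right)}}{-5161} = \frac{1 + \frac{1 + i \sqrt{2}}{19}}{-5161} = \left(1 + \left(\frac{1}{19} + \frac{i \sqrt{2}}{19}\right)\right) \left(- \frac{1}{5161}\right) = \left(\frac{20}{19} + \frac{i \sqrt{2}}{19}\right) \left(- \frac{1}{5161}\right) = - \frac{20}{98059} - \frac{i \sqrt{2}}{98059}$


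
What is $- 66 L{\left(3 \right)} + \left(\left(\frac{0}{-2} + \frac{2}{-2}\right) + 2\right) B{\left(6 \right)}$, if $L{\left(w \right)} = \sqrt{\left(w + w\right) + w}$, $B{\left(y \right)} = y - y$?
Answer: $-198$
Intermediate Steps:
$B{\left(y \right)} = 0$
$L{\left(w \right)} = \sqrt{3} \sqrt{w}$ ($L{\left(w \right)} = \sqrt{2 w + w} = \sqrt{3 w} = \sqrt{3} \sqrt{w}$)
$- 66 L{\left(3 \right)} + \left(\left(\frac{0}{-2} + \frac{2}{-2}\right) + 2\right) B{\left(6 \right)} = - 66 \sqrt{3} \sqrt{3} + \left(\left(\frac{0}{-2} + \frac{2}{-2}\right) + 2\right) 0 = \left(-66\right) 3 + \left(\left(0 \left(- \frac{1}{2}\right) + 2 \left(- \frac{1}{2}\right)\right) + 2\right) 0 = -198 + \left(\left(0 - 1\right) + 2\right) 0 = -198 + \left(-1 + 2\right) 0 = -198 + 1 \cdot 0 = -198 + 0 = -198$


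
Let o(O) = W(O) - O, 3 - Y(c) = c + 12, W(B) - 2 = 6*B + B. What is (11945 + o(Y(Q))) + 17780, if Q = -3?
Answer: 29691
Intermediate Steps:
W(B) = 2 + 7*B (W(B) = 2 + (6*B + B) = 2 + 7*B)
Y(c) = -9 - c (Y(c) = 3 - (c + 12) = 3 - (12 + c) = 3 + (-12 - c) = -9 - c)
o(O) = 2 + 6*O (o(O) = (2 + 7*O) - O = 2 + 6*O)
(11945 + o(Y(Q))) + 17780 = (11945 + (2 + 6*(-9 - 1*(-3)))) + 17780 = (11945 + (2 + 6*(-9 + 3))) + 17780 = (11945 + (2 + 6*(-6))) + 17780 = (11945 + (2 - 36)) + 17780 = (11945 - 34) + 17780 = 11911 + 17780 = 29691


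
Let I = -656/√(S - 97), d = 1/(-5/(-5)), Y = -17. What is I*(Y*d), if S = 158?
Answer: 11152*√61/61 ≈ 1427.9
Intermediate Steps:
d = 1 (d = 1/(-5*(-⅕)) = 1/1 = 1)
I = -656*√61/61 (I = -656/√(158 - 97) = -656*√61/61 ≈ -83.992)
I*(Y*d) = (-656*√61/61)*(-17*1) = -656*√61/61*(-17) = 11152*√61/61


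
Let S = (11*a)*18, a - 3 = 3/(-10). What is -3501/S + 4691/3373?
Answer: -5167258/1001781 ≈ -5.1581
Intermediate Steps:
a = 27/10 (a = 3 + 3/(-10) = 3 + 3*(-1/10) = 3 - 3/10 = 27/10 ≈ 2.7000)
S = 2673/5 (S = (11*(27/10))*18 = (297/10)*18 = 2673/5 ≈ 534.60)
-3501/S + 4691/3373 = -3501/2673/5 + 4691/3373 = -3501*5/2673 + 4691*(1/3373) = -1945/297 + 4691/3373 = -5167258/1001781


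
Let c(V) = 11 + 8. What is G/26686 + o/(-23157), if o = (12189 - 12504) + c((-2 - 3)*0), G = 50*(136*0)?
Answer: 296/23157 ≈ 0.012782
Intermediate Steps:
G = 0 (G = 50*0 = 0)
c(V) = 19
o = -296 (o = (12189 - 12504) + 19 = -315 + 19 = -296)
G/26686 + o/(-23157) = 0/26686 - 296/(-23157) = 0*(1/26686) - 296*(-1/23157) = 0 + 296/23157 = 296/23157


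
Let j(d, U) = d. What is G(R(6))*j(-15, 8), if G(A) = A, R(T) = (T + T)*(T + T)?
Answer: -2160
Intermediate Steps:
R(T) = 4*T**2 (R(T) = (2*T)*(2*T) = 4*T**2)
G(R(6))*j(-15, 8) = (4*6**2)*(-15) = (4*36)*(-15) = 144*(-15) = -2160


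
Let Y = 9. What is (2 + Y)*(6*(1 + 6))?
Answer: 462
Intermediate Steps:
(2 + Y)*(6*(1 + 6)) = (2 + 9)*(6*(1 + 6)) = 11*(6*7) = 11*42 = 462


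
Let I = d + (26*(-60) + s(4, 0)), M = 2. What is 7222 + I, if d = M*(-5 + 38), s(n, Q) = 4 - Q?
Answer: 5732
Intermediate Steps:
d = 66 (d = 2*(-5 + 38) = 2*33 = 66)
I = -1490 (I = 66 + (26*(-60) + (4 - 1*0)) = 66 + (-1560 + (4 + 0)) = 66 + (-1560 + 4) = 66 - 1556 = -1490)
7222 + I = 7222 - 1490 = 5732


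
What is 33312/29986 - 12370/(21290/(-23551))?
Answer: 436820337515/31920097 ≈ 13685.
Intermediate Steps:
33312/29986 - 12370/(21290/(-23551)) = 33312*(1/29986) - 12370/(21290*(-1/23551)) = 16656/14993 - 12370/(-21290/23551) = 16656/14993 - 12370*(-23551/21290) = 16656/14993 + 29132587/2129 = 436820337515/31920097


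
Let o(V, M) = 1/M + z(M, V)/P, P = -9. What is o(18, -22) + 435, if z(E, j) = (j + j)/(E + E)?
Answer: 9571/22 ≈ 435.05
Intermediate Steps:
z(E, j) = j/E (z(E, j) = (2*j)/((2*E)) = (2*j)*(1/(2*E)) = j/E)
o(V, M) = 1/M - V/(9*M) (o(V, M) = 1/M + (V/M)/(-9) = 1/M + (V/M)*(-⅑) = 1/M - V/(9*M))
o(18, -22) + 435 = (⅑)*(9 - 1*18)/(-22) + 435 = (⅑)*(-1/22)*(9 - 18) + 435 = (⅑)*(-1/22)*(-9) + 435 = 1/22 + 435 = 9571/22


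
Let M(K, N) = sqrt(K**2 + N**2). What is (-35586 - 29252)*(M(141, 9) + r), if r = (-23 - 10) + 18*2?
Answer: -194514 - 194514*sqrt(2218) ≈ -9.3553e+6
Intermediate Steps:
r = 3 (r = -33 + 36 = 3)
(-35586 - 29252)*(M(141, 9) + r) = (-35586 - 29252)*(sqrt(141**2 + 9**2) + 3) = -64838*(sqrt(19881 + 81) + 3) = -64838*(sqrt(19962) + 3) = -64838*(3*sqrt(2218) + 3) = -64838*(3 + 3*sqrt(2218)) = -194514 - 194514*sqrt(2218)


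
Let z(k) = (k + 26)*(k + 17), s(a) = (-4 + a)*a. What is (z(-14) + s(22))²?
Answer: 186624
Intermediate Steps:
s(a) = a*(-4 + a)
z(k) = (17 + k)*(26 + k) (z(k) = (26 + k)*(17 + k) = (17 + k)*(26 + k))
(z(-14) + s(22))² = ((442 + (-14)² + 43*(-14)) + 22*(-4 + 22))² = ((442 + 196 - 602) + 22*18)² = (36 + 396)² = 432² = 186624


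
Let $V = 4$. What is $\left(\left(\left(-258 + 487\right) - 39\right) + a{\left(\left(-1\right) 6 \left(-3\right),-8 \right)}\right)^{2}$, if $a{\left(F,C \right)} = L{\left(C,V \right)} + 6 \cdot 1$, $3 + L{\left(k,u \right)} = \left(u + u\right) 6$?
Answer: $58081$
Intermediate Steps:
$L{\left(k,u \right)} = -3 + 12 u$ ($L{\left(k,u \right)} = -3 + \left(u + u\right) 6 = -3 + 2 u 6 = -3 + 12 u$)
$a{\left(F,C \right)} = 51$ ($a{\left(F,C \right)} = \left(-3 + 12 \cdot 4\right) + 6 \cdot 1 = \left(-3 + 48\right) + 6 = 45 + 6 = 51$)
$\left(\left(\left(-258 + 487\right) - 39\right) + a{\left(\left(-1\right) 6 \left(-3\right),-8 \right)}\right)^{2} = \left(\left(\left(-258 + 487\right) - 39\right) + 51\right)^{2} = \left(\left(229 - 39\right) + 51\right)^{2} = \left(190 + 51\right)^{2} = 241^{2} = 58081$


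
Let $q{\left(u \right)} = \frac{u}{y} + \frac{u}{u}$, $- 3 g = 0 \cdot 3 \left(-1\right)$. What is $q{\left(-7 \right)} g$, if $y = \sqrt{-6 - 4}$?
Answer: $0$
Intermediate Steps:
$y = i \sqrt{10}$ ($y = \sqrt{-10} = i \sqrt{10} \approx 3.1623 i$)
$g = 0$ ($g = - \frac{0 \cdot 3 \left(-1\right)}{3} = - \frac{0 \left(-1\right)}{3} = \left(- \frac{1}{3}\right) 0 = 0$)
$q{\left(u \right)} = 1 - \frac{i u \sqrt{10}}{10}$ ($q{\left(u \right)} = \frac{u}{i \sqrt{10}} + \frac{u}{u} = u \left(- \frac{i \sqrt{10}}{10}\right) + 1 = - \frac{i u \sqrt{10}}{10} + 1 = 1 - \frac{i u \sqrt{10}}{10}$)
$q{\left(-7 \right)} g = \left(1 - \frac{1}{10} i \left(-7\right) \sqrt{10}\right) 0 = \left(1 + \frac{7 i \sqrt{10}}{10}\right) 0 = 0$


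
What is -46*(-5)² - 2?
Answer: -1152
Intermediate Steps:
-46*(-5)² - 2 = -46*25 - 2 = -1150 - 2 = -1152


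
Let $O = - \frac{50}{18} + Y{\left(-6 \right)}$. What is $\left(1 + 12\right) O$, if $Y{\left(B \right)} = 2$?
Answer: $- \frac{91}{9} \approx -10.111$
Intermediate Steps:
$O = - \frac{7}{9}$ ($O = - \frac{50}{18} + 2 = \left(-50\right) \frac{1}{18} + 2 = - \frac{25}{9} + 2 = - \frac{7}{9} \approx -0.77778$)
$\left(1 + 12\right) O = \left(1 + 12\right) \left(- \frac{7}{9}\right) = 13 \left(- \frac{7}{9}\right) = - \frac{91}{9}$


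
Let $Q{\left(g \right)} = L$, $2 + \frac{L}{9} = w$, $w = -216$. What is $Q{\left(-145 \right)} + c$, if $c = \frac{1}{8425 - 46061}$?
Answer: $- \frac{73841833}{37636} \approx -1962.0$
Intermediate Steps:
$L = -1962$ ($L = -18 + 9 \left(-216\right) = -18 - 1944 = -1962$)
$c = - \frac{1}{37636}$ ($c = \frac{1}{-37636} = - \frac{1}{37636} \approx -2.657 \cdot 10^{-5}$)
$Q{\left(g \right)} = -1962$
$Q{\left(-145 \right)} + c = -1962 - \frac{1}{37636} = - \frac{73841833}{37636}$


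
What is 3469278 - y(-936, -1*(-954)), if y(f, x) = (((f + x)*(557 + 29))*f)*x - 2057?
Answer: 9422244647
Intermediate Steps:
y(f, x) = -2057 + f*x*(586*f + 586*x) (y(f, x) = (((f + x)*586)*f)*x - 2057 = ((586*f + 586*x)*f)*x - 2057 = (f*(586*f + 586*x))*x - 2057 = f*x*(586*f + 586*x) - 2057 = -2057 + f*x*(586*f + 586*x))
3469278 - y(-936, -1*(-954)) = 3469278 - (-2057 + 586*(-936)*(-1*(-954))**2 + 586*(-1*(-954))*(-936)**2) = 3469278 - (-2057 + 586*(-936)*954**2 + 586*954*876096) = 3469278 - (-2057 + 586*(-936)*910116 + 489776212224) = 3469278 - (-2057 - 499194985536 + 489776212224) = 3469278 - 1*(-9418775369) = 3469278 + 9418775369 = 9422244647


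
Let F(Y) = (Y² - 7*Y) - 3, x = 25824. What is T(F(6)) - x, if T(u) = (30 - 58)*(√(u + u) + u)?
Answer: -25572 - 84*I*√2 ≈ -25572.0 - 118.79*I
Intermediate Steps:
F(Y) = -3 + Y² - 7*Y
T(u) = -28*u - 28*√2*√u (T(u) = -28*(√(2*u) + u) = -28*(√2*√u + u) = -28*(u + √2*√u) = -28*u - 28*√2*√u)
T(F(6)) - x = (-28*(-3 + 6² - 7*6) - 28*√2*√(-3 + 6² - 7*6)) - 1*25824 = (-28*(-3 + 36 - 42) - 28*√2*√(-3 + 36 - 42)) - 25824 = (-28*(-9) - 28*√2*√(-9)) - 25824 = (252 - 28*√2*3*I) - 25824 = (252 - 84*I*√2) - 25824 = -25572 - 84*I*√2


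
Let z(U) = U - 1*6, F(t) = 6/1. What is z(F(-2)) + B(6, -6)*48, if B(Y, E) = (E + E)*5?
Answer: -2880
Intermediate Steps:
F(t) = 6 (F(t) = 6*1 = 6)
z(U) = -6 + U (z(U) = U - 6 = -6 + U)
B(Y, E) = 10*E (B(Y, E) = (2*E)*5 = 10*E)
z(F(-2)) + B(6, -6)*48 = (-6 + 6) + (10*(-6))*48 = 0 - 60*48 = 0 - 2880 = -2880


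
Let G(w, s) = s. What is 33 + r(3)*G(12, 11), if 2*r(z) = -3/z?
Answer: 55/2 ≈ 27.500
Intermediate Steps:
r(z) = -3/(2*z) (r(z) = (-3/z)/2 = -3/(2*z))
33 + r(3)*G(12, 11) = 33 - 3/2/3*11 = 33 - 3/2*1/3*11 = 33 - 1/2*11 = 33 - 11/2 = 55/2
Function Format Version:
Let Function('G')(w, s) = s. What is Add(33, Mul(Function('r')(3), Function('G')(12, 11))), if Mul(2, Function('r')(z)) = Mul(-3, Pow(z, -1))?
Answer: Rational(55, 2) ≈ 27.500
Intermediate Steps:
Function('r')(z) = Mul(Rational(-3, 2), Pow(z, -1)) (Function('r')(z) = Mul(Rational(1, 2), Mul(-3, Pow(z, -1))) = Mul(Rational(-3, 2), Pow(z, -1)))
Add(33, Mul(Function('r')(3), Function('G')(12, 11))) = Add(33, Mul(Mul(Rational(-3, 2), Pow(3, -1)), 11)) = Add(33, Mul(Mul(Rational(-3, 2), Rational(1, 3)), 11)) = Add(33, Mul(Rational(-1, 2), 11)) = Add(33, Rational(-11, 2)) = Rational(55, 2)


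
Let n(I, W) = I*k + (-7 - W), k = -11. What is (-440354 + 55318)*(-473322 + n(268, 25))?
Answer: 183393416872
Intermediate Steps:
n(I, W) = -7 - W - 11*I (n(I, W) = I*(-11) + (-7 - W) = -11*I + (-7 - W) = -7 - W - 11*I)
(-440354 + 55318)*(-473322 + n(268, 25)) = (-440354 + 55318)*(-473322 + (-7 - 1*25 - 11*268)) = -385036*(-473322 + (-7 - 25 - 2948)) = -385036*(-473322 - 2980) = -385036*(-476302) = 183393416872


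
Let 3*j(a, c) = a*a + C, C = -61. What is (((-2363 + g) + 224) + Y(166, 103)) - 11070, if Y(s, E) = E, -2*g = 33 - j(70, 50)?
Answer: -12316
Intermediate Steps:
j(a, c) = -61/3 + a**2/3 (j(a, c) = (a*a - 61)/3 = (a**2 - 61)/3 = (-61 + a**2)/3 = -61/3 + a**2/3)
g = 790 (g = -(33 - (-61/3 + (1/3)*70**2))/2 = -(33 - (-61/3 + (1/3)*4900))/2 = -(33 - (-61/3 + 4900/3))/2 = -(33 - 1*1613)/2 = -(33 - 1613)/2 = -1/2*(-1580) = 790)
(((-2363 + g) + 224) + Y(166, 103)) - 11070 = (((-2363 + 790) + 224) + 103) - 11070 = ((-1573 + 224) + 103) - 11070 = (-1349 + 103) - 11070 = -1246 - 11070 = -12316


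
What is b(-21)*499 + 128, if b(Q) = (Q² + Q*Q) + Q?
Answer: 429767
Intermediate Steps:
b(Q) = Q + 2*Q² (b(Q) = (Q² + Q²) + Q = 2*Q² + Q = Q + 2*Q²)
b(-21)*499 + 128 = -21*(1 + 2*(-21))*499 + 128 = -21*(1 - 42)*499 + 128 = -21*(-41)*499 + 128 = 861*499 + 128 = 429639 + 128 = 429767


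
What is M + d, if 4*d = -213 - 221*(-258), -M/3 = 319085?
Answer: -3772215/4 ≈ -9.4305e+5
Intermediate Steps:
M = -957255 (M = -3*319085 = -957255)
d = 56805/4 (d = (-213 - 221*(-258))/4 = (-213 + 57018)/4 = (1/4)*56805 = 56805/4 ≈ 14201.)
M + d = -957255 + 56805/4 = -3772215/4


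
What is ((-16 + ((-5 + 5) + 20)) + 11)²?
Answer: 225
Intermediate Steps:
((-16 + ((-5 + 5) + 20)) + 11)² = ((-16 + (0 + 20)) + 11)² = ((-16 + 20) + 11)² = (4 + 11)² = 15² = 225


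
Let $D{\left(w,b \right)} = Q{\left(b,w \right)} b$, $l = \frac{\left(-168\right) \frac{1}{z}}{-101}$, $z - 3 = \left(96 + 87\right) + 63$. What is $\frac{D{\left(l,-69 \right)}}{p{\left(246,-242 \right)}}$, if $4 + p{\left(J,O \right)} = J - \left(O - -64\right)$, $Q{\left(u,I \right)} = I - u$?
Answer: $- \frac{13305109}{1173620} \approx -11.337$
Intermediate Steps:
$z = 249$ ($z = 3 + \left(\left(96 + 87\right) + 63\right) = 3 + \left(183 + 63\right) = 3 + 246 = 249$)
$p{\left(J,O \right)} = -68 + J - O$ ($p{\left(J,O \right)} = -4 - \left(64 + O - J\right) = -68 + J - O$)
$l = \frac{56}{8383}$ ($l = \frac{\left(-168\right) \frac{1}{249}}{-101} = \left(-168\right) \frac{1}{249} \left(- \frac{1}{101}\right) = \left(- \frac{56}{83}\right) \left(- \frac{1}{101}\right) = \frac{56}{8383} \approx 0.0066802$)
$D{\left(w,b \right)} = b \left(w - b\right)$ ($D{\left(w,b \right)} = \left(w - b\right) b = b \left(w - b\right)$)
$\frac{D{\left(l,-69 \right)}}{p{\left(246,-242 \right)}} = \frac{\left(-69\right) \left(\frac{56}{8383} - -69\right)}{-68 + 246 - -242} = \frac{\left(-69\right) \left(\frac{56}{8383} + 69\right)}{-68 + 246 + 242} = \frac{\left(-69\right) \frac{578483}{8383}}{420} = \left(- \frac{39915327}{8383}\right) \frac{1}{420} = - \frac{13305109}{1173620}$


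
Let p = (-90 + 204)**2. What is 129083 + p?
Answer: 142079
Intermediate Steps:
p = 12996 (p = 114**2 = 12996)
129083 + p = 129083 + 12996 = 142079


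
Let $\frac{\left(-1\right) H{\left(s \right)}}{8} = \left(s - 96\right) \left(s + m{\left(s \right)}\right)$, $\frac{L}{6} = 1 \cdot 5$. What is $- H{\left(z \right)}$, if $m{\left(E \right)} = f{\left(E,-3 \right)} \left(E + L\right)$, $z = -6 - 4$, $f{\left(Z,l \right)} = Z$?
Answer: $178080$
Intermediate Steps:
$L = 30$ ($L = 6 \cdot 1 \cdot 5 = 6 \cdot 5 = 30$)
$z = -10$ ($z = -6 - 4 = -10$)
$m{\left(E \right)} = E \left(30 + E\right)$ ($m{\left(E \right)} = E \left(E + 30\right) = E \left(30 + E\right)$)
$H{\left(s \right)} = - 8 \left(-96 + s\right) \left(s + s \left(30 + s\right)\right)$ ($H{\left(s \right)} = - 8 \left(s - 96\right) \left(s + s \left(30 + s\right)\right) = - 8 \left(-96 + s\right) \left(s + s \left(30 + s\right)\right)$)
$- H{\left(z \right)} = - 8 \left(-10\right) \left(2976 - \left(-10\right)^{2} + 65 \left(-10\right)\right) = - 8 \left(-10\right) \left(2976 - 100 - 650\right) = - 8 \left(-10\right) 2226 = \left(-1\right) \left(-178080\right) = 178080$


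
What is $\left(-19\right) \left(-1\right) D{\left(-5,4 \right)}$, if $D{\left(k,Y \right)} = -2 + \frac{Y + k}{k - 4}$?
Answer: $- \frac{323}{9} \approx -35.889$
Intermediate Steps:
$D{\left(k,Y \right)} = -2 + \frac{Y + k}{-4 + k}$
$\left(-19\right) \left(-1\right) D{\left(-5,4 \right)} = \left(-19\right) \left(-1\right) \frac{8 + 4 - -5}{-4 - 5} = 19 \frac{8 + 4 + 5}{-9} = 19 \left(\left(- \frac{1}{9}\right) 17\right) = 19 \left(- \frac{17}{9}\right) = - \frac{323}{9}$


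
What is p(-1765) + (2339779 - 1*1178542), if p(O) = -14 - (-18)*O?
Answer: 1129453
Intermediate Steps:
p(O) = -14 + 18*O
p(-1765) + (2339779 - 1*1178542) = (-14 + 18*(-1765)) + (2339779 - 1*1178542) = (-14 - 31770) + (2339779 - 1178542) = -31784 + 1161237 = 1129453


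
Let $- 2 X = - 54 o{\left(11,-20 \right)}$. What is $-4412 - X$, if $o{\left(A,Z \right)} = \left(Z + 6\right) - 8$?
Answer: $-3818$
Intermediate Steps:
$o{\left(A,Z \right)} = -2 + Z$ ($o{\left(A,Z \right)} = \left(6 + Z\right) - 8 = -2 + Z$)
$X = -594$ ($X = - \frac{\left(-54\right) \left(-2 - 20\right)}{2} = - \frac{\left(-54\right) \left(-22\right)}{2} = \left(- \frac{1}{2}\right) 1188 = -594$)
$-4412 - X = -4412 - -594 = -4412 + 594 = -3818$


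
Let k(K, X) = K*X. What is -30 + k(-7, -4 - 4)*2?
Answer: 82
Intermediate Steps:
-30 + k(-7, -4 - 4)*2 = -30 - 7*(-4 - 4)*2 = -30 - 7*(-8)*2 = -30 + 56*2 = -30 + 112 = 82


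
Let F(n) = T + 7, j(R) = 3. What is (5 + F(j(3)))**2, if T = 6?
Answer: 324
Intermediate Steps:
F(n) = 13 (F(n) = 6 + 7 = 13)
(5 + F(j(3)))**2 = (5 + 13)**2 = 18**2 = 324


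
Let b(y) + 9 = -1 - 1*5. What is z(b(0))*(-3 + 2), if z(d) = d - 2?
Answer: 17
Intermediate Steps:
b(y) = -15 (b(y) = -9 + (-1 - 1*5) = -9 + (-1 - 5) = -9 - 6 = -15)
z(d) = -2 + d
z(b(0))*(-3 + 2) = (-2 - 15)*(-3 + 2) = -17*(-1) = 17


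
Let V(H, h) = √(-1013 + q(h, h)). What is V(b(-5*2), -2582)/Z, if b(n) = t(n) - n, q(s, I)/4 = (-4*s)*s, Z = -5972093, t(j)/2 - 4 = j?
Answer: -I*√106668597/5972093 ≈ -0.0017294*I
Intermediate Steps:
t(j) = 8 + 2*j
q(s, I) = -16*s² (q(s, I) = 4*((-4*s)*s) = 4*(-4*s²) = -16*s²)
b(n) = 8 + n (b(n) = (8 + 2*n) - n = 8 + n)
V(H, h) = √(-1013 - 16*h²)
V(b(-5*2), -2582)/Z = √(-1013 - 16*(-2582)²)/(-5972093) = √(-1013 - 16*6666724)*(-1/5972093) = √(-1013 - 106667584)*(-1/5972093) = √(-106668597)*(-1/5972093) = (I*√106668597)*(-1/5972093) = -I*√106668597/5972093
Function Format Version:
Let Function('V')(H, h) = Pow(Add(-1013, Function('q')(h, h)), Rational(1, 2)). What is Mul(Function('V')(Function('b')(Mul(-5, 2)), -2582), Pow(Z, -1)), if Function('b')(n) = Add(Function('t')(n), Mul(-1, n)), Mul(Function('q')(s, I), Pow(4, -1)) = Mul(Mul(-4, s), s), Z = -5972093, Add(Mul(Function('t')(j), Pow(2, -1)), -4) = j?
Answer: Mul(Rational(-1, 5972093), I, Pow(106668597, Rational(1, 2))) ≈ Mul(-0.0017294, I)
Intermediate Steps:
Function('t')(j) = Add(8, Mul(2, j))
Function('q')(s, I) = Mul(-16, Pow(s, 2)) (Function('q')(s, I) = Mul(4, Mul(Mul(-4, s), s)) = Mul(4, Mul(-4, Pow(s, 2))) = Mul(-16, Pow(s, 2)))
Function('b')(n) = Add(8, n) (Function('b')(n) = Add(Add(8, Mul(2, n)), Mul(-1, n)) = Add(8, n))
Function('V')(H, h) = Pow(Add(-1013, Mul(-16, Pow(h, 2))), Rational(1, 2))
Mul(Function('V')(Function('b')(Mul(-5, 2)), -2582), Pow(Z, -1)) = Mul(Pow(Add(-1013, Mul(-16, Pow(-2582, 2))), Rational(1, 2)), Pow(-5972093, -1)) = Mul(Pow(Add(-1013, Mul(-16, 6666724)), Rational(1, 2)), Rational(-1, 5972093)) = Mul(Pow(Add(-1013, -106667584), Rational(1, 2)), Rational(-1, 5972093)) = Mul(Pow(-106668597, Rational(1, 2)), Rational(-1, 5972093)) = Mul(Mul(I, Pow(106668597, Rational(1, 2))), Rational(-1, 5972093)) = Mul(Rational(-1, 5972093), I, Pow(106668597, Rational(1, 2)))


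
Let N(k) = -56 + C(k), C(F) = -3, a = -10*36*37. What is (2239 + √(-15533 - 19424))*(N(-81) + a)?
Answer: -29955581 - 13379*I*√34957 ≈ -2.9956e+7 - 2.5014e+6*I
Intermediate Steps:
a = -13320 (a = -360*37 = -13320)
N(k) = -59 (N(k) = -56 - 3 = -59)
(2239 + √(-15533 - 19424))*(N(-81) + a) = (2239 + √(-15533 - 19424))*(-59 - 13320) = (2239 + √(-34957))*(-13379) = (2239 + I*√34957)*(-13379) = -29955581 - 13379*I*√34957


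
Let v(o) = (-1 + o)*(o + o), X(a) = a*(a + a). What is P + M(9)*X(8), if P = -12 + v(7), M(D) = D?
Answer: 1224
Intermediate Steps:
X(a) = 2*a² (X(a) = a*(2*a) = 2*a²)
v(o) = 2*o*(-1 + o) (v(o) = (-1 + o)*(2*o) = 2*o*(-1 + o))
P = 72 (P = -12 + 2*7*(-1 + 7) = -12 + 2*7*6 = -12 + 84 = 72)
P + M(9)*X(8) = 72 + 9*(2*8²) = 72 + 9*(2*64) = 72 + 9*128 = 72 + 1152 = 1224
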